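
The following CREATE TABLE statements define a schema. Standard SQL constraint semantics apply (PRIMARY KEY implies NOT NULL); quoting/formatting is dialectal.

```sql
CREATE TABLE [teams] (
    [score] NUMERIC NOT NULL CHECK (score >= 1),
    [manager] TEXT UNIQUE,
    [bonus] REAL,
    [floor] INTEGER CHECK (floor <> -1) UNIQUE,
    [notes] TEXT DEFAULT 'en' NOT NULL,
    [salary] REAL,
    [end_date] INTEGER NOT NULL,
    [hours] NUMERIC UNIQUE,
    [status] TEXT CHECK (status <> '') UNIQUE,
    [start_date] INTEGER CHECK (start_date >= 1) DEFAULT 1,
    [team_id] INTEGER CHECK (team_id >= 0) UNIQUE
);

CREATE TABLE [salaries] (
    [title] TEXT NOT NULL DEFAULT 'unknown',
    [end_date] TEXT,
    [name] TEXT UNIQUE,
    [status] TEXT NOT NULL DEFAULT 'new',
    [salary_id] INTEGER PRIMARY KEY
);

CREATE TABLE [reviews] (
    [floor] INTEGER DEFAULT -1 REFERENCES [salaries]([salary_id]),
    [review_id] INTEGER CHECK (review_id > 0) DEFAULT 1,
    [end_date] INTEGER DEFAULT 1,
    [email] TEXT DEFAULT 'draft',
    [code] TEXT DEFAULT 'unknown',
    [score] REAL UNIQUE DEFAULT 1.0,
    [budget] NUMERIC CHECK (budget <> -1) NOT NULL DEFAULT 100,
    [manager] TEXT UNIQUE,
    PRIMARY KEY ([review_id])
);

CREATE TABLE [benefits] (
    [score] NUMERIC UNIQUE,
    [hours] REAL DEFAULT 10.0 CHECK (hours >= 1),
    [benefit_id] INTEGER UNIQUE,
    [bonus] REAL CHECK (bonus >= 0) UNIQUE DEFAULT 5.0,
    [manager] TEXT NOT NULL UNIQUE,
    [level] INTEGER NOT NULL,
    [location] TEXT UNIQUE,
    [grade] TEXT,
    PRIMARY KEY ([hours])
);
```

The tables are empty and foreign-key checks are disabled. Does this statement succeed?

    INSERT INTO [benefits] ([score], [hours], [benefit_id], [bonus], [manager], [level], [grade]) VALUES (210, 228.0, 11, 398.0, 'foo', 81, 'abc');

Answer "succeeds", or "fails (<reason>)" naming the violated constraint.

succeeds

NOT NULL columns: hours is supplied; level is supplied; manager is supplied.
CHECK constraints: 228.0 satisfies (hours >= 1); 398.0 satisfies (bonus >= 0).
No constraint is violated.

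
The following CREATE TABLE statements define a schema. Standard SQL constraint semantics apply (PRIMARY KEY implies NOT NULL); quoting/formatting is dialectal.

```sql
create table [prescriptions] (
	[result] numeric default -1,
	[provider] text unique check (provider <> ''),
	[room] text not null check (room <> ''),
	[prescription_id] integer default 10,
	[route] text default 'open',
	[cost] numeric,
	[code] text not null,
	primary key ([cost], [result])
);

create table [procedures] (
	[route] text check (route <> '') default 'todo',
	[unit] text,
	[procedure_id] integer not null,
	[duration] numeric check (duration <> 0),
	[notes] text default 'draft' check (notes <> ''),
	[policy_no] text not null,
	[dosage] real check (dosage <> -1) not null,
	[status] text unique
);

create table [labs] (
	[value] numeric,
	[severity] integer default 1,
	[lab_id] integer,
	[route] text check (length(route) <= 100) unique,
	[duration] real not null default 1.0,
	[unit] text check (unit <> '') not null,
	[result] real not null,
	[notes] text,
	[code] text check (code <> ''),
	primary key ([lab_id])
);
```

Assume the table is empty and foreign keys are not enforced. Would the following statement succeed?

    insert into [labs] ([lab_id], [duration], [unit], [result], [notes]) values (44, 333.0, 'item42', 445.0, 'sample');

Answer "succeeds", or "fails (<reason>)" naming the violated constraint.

NOT NULL columns: duration is supplied; lab_id is supplied; result is supplied; unit is supplied.
CHECK constraints: 'item42' satisfies (unit <> '').
No constraint is violated.

succeeds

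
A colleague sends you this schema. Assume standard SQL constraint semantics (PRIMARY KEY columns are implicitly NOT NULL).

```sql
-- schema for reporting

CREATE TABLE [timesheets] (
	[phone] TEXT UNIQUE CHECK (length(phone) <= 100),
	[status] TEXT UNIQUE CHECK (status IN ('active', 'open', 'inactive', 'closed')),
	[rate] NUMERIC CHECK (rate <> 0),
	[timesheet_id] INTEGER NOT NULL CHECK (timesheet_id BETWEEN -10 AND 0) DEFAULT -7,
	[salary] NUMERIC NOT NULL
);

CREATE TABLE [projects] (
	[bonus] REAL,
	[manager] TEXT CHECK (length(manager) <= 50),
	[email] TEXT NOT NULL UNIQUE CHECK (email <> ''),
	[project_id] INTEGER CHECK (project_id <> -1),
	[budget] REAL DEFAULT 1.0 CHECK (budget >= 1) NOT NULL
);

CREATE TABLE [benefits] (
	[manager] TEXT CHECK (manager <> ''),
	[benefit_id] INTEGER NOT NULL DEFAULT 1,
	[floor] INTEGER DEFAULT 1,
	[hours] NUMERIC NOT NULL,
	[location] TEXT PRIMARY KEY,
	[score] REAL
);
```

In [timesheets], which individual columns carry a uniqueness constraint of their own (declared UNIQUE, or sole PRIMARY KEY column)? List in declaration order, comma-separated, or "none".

phone, status

- phone: declared UNIQUE → unique.
- status: declared UNIQUE → unique.
- rate: no UNIQUE or single-column PK constraint.
- timesheet_id: no UNIQUE or single-column PK constraint.
- salary: no UNIQUE or single-column PK constraint.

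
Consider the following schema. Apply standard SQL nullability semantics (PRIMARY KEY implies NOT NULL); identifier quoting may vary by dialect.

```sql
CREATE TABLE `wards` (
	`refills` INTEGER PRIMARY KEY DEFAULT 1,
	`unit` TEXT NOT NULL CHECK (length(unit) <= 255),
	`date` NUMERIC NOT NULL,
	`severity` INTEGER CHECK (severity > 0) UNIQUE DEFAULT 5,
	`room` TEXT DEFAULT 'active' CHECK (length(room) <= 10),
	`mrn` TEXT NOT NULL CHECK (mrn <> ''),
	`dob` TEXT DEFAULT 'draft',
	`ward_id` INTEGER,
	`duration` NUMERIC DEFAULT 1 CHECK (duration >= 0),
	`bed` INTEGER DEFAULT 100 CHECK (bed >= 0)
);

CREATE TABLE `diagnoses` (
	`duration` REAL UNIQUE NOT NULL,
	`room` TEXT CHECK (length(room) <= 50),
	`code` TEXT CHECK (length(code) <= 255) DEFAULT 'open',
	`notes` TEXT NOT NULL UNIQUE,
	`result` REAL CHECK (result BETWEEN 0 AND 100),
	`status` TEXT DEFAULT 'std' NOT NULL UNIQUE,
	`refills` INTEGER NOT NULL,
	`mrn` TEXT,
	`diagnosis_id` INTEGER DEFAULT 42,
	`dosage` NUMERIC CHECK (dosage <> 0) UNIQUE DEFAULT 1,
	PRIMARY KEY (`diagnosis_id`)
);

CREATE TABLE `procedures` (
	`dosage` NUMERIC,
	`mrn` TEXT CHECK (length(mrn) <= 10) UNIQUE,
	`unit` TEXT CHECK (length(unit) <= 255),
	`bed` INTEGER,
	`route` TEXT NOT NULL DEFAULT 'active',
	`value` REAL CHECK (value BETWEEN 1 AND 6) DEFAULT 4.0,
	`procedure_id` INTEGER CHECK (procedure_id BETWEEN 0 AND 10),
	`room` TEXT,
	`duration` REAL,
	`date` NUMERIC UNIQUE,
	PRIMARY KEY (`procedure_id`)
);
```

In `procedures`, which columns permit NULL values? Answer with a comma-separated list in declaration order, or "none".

- dosage: no NOT NULL constraint applies → nullable.
- mrn: CHECK does not forbid NULL (a CHECK constraint passes when its expression is NULL) → nullable.
- unit: CHECK does not forbid NULL (a CHECK constraint passes when its expression is NULL) → nullable.
- bed: no NOT NULL constraint applies → nullable.
- route: declared NOT NULL → not nullable.
- value: CHECK does not forbid NULL (a CHECK constraint passes when its expression is NULL) → nullable.
- procedure_id: part of the PRIMARY KEY, which implies NOT NULL → not nullable.
- room: no NOT NULL constraint applies → nullable.
- duration: no NOT NULL constraint applies → nullable.
- date: UNIQUE does not imply NOT NULL → nullable.

dosage, mrn, unit, bed, value, room, duration, date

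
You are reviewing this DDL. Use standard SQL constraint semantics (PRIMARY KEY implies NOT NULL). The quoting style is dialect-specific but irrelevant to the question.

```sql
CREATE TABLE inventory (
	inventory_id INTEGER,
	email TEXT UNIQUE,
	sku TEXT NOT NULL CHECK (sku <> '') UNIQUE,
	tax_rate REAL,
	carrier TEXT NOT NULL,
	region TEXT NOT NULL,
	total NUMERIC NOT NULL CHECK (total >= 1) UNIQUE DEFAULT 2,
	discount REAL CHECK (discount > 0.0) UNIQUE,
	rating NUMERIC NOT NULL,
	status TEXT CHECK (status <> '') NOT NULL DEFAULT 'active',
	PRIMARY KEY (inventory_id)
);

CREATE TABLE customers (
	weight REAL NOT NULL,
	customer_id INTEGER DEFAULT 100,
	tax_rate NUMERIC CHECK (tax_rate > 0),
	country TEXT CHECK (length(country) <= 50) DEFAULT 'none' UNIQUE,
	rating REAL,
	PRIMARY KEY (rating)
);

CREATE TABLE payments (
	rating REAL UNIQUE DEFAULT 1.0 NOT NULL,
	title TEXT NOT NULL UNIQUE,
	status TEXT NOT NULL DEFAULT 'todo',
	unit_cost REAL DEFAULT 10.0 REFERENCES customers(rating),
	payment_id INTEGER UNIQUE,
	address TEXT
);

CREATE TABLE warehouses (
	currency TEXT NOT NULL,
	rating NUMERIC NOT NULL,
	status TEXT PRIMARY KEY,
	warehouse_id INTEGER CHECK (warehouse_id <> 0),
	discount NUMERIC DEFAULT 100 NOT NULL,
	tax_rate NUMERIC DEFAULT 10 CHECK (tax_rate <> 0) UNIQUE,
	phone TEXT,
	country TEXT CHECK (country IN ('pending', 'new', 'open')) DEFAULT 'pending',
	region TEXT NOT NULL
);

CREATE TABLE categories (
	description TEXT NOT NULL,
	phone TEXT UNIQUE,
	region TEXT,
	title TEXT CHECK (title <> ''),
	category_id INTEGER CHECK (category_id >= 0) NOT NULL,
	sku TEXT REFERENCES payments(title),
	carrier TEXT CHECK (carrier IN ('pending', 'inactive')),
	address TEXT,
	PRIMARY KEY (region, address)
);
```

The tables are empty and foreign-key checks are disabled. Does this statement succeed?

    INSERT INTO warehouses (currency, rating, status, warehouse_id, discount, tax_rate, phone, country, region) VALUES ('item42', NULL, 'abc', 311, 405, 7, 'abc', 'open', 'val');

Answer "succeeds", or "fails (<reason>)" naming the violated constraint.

rating is explicitly set to NULL, but rating is declared NOT NULL.

fails (NOT NULL on rating)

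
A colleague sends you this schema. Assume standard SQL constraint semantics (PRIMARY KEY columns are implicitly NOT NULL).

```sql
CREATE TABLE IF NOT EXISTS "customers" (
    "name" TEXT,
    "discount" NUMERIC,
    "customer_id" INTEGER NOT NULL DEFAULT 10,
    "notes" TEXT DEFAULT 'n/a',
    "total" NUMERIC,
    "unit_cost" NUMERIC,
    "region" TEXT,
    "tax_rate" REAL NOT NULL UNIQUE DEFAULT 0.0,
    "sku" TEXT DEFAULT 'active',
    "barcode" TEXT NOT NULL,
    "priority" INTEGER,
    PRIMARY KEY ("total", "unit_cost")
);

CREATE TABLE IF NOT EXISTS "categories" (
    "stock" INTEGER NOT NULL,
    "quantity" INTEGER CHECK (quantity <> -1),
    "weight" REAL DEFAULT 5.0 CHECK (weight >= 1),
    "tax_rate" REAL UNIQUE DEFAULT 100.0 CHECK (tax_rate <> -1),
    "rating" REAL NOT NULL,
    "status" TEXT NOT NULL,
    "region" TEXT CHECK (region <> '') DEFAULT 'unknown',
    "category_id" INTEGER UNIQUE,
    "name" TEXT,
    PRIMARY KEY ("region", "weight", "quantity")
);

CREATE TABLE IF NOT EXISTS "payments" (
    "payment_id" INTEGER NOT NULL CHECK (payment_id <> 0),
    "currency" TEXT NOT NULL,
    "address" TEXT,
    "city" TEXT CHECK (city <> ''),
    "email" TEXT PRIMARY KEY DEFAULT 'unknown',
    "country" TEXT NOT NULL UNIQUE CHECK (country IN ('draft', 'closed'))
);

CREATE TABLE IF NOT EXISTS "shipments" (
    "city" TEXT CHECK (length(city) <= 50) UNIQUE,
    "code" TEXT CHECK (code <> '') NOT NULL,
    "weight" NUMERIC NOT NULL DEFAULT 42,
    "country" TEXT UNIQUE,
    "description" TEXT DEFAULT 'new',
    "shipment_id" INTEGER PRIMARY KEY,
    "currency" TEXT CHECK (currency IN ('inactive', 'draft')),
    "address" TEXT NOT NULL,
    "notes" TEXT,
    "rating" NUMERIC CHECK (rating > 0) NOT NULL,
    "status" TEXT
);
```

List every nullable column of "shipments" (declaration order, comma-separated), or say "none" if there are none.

- city: CHECK does not forbid NULL (a CHECK constraint passes when its expression is NULL) → nullable.
- code: declared NOT NULL → not nullable.
- weight: declared NOT NULL → not nullable.
- country: UNIQUE does not imply NOT NULL → nullable.
- description: DEFAULT only fills an omitted column; an explicit NULL is still allowed → nullable.
- shipment_id: part of the PRIMARY KEY, which implies NOT NULL → not nullable.
- currency: CHECK does not forbid NULL (a CHECK constraint passes when its expression is NULL) → nullable.
- address: declared NOT NULL → not nullable.
- notes: no NOT NULL constraint applies → nullable.
- rating: declared NOT NULL → not nullable.
- status: no NOT NULL constraint applies → nullable.

city, country, description, currency, notes, status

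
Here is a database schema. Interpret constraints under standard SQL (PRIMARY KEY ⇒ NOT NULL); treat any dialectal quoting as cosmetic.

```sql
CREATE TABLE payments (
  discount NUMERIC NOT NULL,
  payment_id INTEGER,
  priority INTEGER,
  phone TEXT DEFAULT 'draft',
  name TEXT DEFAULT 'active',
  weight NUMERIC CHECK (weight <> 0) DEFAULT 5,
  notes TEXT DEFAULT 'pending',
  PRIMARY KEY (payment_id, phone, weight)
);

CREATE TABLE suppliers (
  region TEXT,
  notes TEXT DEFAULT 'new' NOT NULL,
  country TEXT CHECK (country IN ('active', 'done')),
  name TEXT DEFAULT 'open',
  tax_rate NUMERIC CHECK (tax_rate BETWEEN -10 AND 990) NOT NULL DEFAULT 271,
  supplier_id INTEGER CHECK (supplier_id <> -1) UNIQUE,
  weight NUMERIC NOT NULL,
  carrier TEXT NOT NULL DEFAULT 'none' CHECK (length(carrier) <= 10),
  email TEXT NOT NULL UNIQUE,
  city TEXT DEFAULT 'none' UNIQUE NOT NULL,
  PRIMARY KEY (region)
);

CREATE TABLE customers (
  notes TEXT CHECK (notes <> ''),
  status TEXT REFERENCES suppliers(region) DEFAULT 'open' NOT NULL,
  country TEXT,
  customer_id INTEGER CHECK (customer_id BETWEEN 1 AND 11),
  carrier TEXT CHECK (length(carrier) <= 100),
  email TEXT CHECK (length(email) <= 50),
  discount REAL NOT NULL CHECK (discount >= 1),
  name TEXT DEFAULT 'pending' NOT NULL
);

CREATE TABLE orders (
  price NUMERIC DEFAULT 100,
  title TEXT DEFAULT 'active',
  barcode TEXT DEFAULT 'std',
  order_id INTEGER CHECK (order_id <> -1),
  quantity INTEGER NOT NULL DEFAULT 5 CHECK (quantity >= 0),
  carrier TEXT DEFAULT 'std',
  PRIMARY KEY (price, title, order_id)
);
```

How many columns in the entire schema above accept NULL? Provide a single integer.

13

payments: 3 nullable (priority, name, notes — PK (payment_id, phone, weight) and explicit NOT NULL columns excluded).
suppliers: 3 nullable (country, name, supplier_id — PK (region) and explicit NOT NULL columns excluded).
customers: 5 nullable (notes, country, customer_id, carrier, email — PK none and explicit NOT NULL columns excluded).
orders: 2 nullable (barcode, carrier — PK (price, title, order_id) and explicit NOT NULL columns excluded).
Total: 3 + 3 + 5 + 2 = 13.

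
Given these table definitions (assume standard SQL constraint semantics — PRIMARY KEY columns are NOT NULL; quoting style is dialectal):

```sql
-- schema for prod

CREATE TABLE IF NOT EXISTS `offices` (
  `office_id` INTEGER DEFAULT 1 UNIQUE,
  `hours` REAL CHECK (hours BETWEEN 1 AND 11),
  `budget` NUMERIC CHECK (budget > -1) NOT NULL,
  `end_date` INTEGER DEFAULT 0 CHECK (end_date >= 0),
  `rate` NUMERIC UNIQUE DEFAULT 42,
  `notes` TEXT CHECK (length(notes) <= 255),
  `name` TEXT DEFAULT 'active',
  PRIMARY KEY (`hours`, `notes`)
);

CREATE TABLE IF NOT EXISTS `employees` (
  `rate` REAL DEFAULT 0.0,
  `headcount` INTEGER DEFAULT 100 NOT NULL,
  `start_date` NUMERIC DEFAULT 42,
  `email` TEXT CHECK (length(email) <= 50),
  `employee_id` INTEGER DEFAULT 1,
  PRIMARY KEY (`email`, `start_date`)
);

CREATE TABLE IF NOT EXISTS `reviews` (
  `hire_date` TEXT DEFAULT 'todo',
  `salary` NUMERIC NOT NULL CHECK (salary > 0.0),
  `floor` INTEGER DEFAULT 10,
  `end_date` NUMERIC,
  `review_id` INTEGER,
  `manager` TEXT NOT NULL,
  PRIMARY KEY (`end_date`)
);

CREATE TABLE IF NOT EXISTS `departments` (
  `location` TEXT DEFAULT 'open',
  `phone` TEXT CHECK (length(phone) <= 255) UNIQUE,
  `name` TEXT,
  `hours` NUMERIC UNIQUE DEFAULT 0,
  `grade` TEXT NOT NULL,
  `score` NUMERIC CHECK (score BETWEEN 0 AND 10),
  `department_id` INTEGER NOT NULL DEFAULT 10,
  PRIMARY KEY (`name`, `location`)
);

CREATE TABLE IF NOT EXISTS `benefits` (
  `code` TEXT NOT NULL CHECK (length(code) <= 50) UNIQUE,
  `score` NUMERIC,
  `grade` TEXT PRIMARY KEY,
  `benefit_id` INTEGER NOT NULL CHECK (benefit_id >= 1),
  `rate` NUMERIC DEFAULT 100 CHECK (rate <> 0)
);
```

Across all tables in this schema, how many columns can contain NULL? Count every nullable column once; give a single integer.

14

offices: 4 nullable (office_id, end_date, rate, name — PK (hours, notes) and explicit NOT NULL columns excluded).
employees: 2 nullable (rate, employee_id — PK (email, start_date) and explicit NOT NULL columns excluded).
reviews: 3 nullable (hire_date, floor, review_id — PK (end_date) and explicit NOT NULL columns excluded).
departments: 3 nullable (phone, hours, score — PK (name, location) and explicit NOT NULL columns excluded).
benefits: 2 nullable (score, rate — PK (grade) and explicit NOT NULL columns excluded).
Total: 4 + 2 + 3 + 3 + 2 = 14.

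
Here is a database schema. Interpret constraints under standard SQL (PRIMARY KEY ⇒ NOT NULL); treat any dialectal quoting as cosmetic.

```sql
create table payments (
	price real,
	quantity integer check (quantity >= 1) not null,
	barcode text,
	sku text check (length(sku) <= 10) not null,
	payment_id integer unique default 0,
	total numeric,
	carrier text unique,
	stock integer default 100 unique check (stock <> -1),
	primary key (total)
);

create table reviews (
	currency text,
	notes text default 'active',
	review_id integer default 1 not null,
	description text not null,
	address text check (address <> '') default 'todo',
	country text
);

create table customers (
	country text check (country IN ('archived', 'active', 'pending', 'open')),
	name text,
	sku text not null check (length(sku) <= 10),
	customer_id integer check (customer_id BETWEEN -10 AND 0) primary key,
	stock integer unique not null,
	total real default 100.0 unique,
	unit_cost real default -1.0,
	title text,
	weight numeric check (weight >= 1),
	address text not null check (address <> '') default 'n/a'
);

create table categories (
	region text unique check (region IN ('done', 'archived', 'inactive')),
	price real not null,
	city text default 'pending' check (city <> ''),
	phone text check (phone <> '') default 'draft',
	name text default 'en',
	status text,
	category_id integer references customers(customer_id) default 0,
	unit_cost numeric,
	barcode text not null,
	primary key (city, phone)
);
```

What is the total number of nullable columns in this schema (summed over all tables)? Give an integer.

20

payments: 5 nullable (price, barcode, payment_id, carrier, stock — PK (total) and explicit NOT NULL columns excluded).
reviews: 4 nullable (currency, notes, address, country — PK none and explicit NOT NULL columns excluded).
customers: 6 nullable (country, name, total, unit_cost, title, weight — PK (customer_id) and explicit NOT NULL columns excluded).
categories: 5 nullable (region, name, status, category_id, unit_cost — PK (city, phone) and explicit NOT NULL columns excluded).
Total: 5 + 4 + 6 + 5 = 20.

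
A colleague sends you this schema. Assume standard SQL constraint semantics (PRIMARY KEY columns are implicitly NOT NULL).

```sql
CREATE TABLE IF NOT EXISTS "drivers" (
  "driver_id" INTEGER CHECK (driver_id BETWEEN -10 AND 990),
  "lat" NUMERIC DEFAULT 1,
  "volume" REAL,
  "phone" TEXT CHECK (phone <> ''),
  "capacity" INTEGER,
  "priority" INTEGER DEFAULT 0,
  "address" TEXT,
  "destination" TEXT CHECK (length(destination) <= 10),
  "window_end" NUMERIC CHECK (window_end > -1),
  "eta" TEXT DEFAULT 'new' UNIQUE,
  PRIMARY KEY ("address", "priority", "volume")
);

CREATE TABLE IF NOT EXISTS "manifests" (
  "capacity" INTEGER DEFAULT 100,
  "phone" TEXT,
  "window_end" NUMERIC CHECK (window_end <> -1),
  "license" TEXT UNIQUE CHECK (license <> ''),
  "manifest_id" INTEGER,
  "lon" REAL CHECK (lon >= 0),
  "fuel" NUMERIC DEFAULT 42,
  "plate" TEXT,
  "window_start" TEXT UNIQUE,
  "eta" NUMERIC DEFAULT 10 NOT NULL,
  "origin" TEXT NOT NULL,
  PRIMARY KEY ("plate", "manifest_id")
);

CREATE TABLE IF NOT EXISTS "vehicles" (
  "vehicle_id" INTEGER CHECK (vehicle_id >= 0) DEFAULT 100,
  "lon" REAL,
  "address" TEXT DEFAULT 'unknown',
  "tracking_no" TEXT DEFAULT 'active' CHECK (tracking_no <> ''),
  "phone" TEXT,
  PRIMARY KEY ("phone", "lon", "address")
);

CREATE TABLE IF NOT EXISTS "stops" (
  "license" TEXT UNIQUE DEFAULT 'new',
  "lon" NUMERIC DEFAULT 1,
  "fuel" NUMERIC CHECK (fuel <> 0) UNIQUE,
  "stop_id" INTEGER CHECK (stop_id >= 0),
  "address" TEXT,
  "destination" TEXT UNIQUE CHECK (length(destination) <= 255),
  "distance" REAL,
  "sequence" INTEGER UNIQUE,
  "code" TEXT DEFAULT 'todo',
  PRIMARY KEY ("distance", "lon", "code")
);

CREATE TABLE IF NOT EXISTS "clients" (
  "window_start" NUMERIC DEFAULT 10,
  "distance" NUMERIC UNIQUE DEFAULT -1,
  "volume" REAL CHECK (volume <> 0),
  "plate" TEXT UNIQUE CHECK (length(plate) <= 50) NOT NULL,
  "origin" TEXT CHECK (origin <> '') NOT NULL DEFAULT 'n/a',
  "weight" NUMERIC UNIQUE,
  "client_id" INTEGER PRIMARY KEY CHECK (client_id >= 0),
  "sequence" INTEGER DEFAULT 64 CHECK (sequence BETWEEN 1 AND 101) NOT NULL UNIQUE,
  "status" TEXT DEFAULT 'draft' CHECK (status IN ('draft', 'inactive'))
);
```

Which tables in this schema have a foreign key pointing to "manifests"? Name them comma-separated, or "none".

none

No REFERENCES clause anywhere in the schema names manifests.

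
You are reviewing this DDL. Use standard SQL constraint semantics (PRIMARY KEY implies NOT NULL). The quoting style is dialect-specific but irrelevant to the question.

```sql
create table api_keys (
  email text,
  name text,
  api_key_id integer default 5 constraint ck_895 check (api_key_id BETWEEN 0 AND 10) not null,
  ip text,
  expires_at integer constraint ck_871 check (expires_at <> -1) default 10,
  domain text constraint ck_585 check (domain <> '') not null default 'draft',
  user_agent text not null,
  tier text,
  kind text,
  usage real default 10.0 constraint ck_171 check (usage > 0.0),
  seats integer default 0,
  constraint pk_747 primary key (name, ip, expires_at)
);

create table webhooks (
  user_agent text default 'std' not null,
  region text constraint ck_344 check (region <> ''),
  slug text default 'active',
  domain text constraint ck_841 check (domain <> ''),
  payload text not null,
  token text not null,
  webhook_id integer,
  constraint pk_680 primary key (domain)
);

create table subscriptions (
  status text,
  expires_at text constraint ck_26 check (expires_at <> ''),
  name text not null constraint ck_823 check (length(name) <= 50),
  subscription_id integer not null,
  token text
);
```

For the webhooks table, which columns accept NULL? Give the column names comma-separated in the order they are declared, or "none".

region, slug, webhook_id

- user_agent: declared NOT NULL → not nullable.
- region: CHECK does not forbid NULL (a CHECK constraint passes when its expression is NULL) → nullable.
- slug: DEFAULT only fills an omitted column; an explicit NULL is still allowed → nullable.
- domain: part of the PRIMARY KEY, which implies NOT NULL → not nullable.
- payload: declared NOT NULL → not nullable.
- token: declared NOT NULL → not nullable.
- webhook_id: no NOT NULL constraint applies → nullable.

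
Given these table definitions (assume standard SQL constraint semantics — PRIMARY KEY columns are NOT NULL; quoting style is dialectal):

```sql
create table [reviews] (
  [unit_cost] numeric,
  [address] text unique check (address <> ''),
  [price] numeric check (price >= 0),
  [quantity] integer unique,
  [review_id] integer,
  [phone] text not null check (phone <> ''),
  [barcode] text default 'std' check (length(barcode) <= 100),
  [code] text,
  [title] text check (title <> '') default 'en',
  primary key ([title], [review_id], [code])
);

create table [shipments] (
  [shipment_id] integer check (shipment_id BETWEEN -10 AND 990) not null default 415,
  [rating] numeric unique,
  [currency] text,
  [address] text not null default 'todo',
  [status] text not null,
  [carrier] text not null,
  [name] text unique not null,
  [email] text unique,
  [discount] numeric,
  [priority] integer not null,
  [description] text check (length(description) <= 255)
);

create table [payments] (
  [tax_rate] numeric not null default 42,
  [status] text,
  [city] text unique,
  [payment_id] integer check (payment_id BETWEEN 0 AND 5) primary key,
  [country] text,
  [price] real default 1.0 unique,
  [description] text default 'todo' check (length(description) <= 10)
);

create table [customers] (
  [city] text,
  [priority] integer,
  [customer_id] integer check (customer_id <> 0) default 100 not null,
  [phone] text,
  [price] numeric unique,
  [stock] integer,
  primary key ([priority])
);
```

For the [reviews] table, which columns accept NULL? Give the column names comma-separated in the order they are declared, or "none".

- unit_cost: no NOT NULL constraint applies → nullable.
- address: CHECK does not forbid NULL (a CHECK constraint passes when its expression is NULL) → nullable.
- price: CHECK does not forbid NULL (a CHECK constraint passes when its expression is NULL) → nullable.
- quantity: UNIQUE does not imply NOT NULL → nullable.
- review_id: part of the PRIMARY KEY, which implies NOT NULL → not nullable.
- phone: declared NOT NULL → not nullable.
- barcode: CHECK does not forbid NULL (a CHECK constraint passes when its expression is NULL) → nullable.
- code: part of the PRIMARY KEY, which implies NOT NULL → not nullable.
- title: part of the PRIMARY KEY, which implies NOT NULL → not nullable.

unit_cost, address, price, quantity, barcode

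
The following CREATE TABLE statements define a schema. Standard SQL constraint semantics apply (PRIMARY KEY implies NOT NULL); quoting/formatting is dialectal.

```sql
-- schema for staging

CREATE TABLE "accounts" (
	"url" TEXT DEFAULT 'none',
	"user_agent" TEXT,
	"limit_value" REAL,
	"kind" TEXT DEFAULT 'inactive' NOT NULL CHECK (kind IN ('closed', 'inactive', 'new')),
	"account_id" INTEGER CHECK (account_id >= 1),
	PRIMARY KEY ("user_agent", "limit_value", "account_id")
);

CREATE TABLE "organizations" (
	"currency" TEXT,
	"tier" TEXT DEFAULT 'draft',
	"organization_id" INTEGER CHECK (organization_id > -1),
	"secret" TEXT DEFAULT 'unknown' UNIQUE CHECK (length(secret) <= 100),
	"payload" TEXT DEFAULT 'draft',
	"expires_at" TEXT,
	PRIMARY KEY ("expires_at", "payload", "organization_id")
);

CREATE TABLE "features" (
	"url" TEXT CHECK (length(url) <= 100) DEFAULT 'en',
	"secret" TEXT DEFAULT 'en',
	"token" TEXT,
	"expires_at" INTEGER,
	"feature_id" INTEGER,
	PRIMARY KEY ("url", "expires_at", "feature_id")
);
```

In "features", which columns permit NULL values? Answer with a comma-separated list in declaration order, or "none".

- url: part of the PRIMARY KEY, which implies NOT NULL → not nullable.
- secret: DEFAULT only fills an omitted column; an explicit NULL is still allowed → nullable.
- token: no NOT NULL constraint applies → nullable.
- expires_at: part of the PRIMARY KEY, which implies NOT NULL → not nullable.
- feature_id: part of the PRIMARY KEY, which implies NOT NULL → not nullable.

secret, token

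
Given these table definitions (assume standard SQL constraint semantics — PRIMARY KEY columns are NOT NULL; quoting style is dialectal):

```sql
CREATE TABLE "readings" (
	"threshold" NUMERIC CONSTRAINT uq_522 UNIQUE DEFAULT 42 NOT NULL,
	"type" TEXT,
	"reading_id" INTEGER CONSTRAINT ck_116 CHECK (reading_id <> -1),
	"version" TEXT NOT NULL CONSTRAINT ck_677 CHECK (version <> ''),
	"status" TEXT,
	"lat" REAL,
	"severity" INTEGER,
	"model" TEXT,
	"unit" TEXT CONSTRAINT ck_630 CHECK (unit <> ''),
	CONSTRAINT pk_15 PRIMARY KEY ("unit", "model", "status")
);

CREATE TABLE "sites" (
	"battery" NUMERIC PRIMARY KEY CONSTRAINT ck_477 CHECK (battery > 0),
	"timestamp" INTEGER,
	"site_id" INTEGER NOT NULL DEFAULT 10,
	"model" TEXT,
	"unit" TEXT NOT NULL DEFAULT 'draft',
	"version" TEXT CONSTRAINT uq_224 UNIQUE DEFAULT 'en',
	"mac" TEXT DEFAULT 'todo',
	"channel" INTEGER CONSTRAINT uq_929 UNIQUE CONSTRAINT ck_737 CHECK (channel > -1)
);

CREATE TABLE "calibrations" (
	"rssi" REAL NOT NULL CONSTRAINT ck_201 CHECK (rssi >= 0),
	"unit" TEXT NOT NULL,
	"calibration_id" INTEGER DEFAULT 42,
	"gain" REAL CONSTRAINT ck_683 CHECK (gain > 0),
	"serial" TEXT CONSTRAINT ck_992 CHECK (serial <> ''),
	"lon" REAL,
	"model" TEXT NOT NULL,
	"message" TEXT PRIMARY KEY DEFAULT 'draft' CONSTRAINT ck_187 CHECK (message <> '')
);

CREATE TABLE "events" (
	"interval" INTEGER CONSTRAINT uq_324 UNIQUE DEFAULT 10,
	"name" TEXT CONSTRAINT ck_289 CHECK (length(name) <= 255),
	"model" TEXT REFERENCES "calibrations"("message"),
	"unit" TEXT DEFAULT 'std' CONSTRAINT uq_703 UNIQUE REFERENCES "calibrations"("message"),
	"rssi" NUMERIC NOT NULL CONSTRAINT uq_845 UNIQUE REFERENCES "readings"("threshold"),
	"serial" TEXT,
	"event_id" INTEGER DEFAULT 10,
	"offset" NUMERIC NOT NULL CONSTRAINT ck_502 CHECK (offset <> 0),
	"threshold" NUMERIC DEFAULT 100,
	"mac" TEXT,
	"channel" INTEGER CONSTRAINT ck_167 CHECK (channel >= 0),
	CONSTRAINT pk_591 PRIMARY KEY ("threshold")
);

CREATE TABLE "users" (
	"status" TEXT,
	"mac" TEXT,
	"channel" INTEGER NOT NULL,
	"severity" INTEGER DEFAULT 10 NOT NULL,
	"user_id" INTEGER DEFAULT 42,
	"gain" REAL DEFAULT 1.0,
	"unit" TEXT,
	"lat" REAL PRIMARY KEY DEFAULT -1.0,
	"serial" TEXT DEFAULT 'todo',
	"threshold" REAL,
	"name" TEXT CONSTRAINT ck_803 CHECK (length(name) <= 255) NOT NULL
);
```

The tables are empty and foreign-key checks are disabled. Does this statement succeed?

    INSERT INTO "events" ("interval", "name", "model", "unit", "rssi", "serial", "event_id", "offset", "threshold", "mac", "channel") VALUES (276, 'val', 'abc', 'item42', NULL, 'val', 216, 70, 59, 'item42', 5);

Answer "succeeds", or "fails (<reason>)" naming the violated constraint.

rssi is explicitly set to NULL, but rssi is declared NOT NULL.

fails (NOT NULL on rssi)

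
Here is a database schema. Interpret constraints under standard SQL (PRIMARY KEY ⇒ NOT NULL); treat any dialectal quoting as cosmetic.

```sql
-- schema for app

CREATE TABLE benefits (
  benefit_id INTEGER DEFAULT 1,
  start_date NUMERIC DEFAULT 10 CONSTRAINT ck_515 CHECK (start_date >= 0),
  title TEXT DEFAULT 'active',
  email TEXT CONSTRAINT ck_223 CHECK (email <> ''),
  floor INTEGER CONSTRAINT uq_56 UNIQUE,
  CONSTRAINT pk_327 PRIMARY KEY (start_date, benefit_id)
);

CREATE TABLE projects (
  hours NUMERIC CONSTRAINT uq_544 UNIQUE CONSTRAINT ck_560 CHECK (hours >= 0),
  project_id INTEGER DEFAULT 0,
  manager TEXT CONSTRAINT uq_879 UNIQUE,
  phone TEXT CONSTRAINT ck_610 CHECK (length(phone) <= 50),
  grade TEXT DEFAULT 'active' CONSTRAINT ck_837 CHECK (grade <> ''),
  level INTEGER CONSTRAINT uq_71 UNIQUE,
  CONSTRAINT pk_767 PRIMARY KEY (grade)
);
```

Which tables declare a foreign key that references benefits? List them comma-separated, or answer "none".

No REFERENCES clause anywhere in the schema names benefits.

none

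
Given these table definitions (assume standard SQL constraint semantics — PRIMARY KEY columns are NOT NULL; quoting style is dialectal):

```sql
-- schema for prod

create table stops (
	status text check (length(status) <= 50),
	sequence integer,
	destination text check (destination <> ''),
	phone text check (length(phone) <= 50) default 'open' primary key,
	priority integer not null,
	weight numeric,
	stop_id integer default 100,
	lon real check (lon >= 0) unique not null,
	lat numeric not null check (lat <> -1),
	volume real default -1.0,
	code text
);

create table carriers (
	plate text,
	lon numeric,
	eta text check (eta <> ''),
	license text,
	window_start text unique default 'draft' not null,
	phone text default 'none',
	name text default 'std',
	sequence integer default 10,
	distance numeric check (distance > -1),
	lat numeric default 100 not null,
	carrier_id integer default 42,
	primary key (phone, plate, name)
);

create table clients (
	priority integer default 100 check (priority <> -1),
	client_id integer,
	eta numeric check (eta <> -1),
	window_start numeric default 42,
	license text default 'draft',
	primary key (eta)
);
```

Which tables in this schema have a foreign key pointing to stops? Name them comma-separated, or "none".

none

No REFERENCES clause anywhere in the schema names stops.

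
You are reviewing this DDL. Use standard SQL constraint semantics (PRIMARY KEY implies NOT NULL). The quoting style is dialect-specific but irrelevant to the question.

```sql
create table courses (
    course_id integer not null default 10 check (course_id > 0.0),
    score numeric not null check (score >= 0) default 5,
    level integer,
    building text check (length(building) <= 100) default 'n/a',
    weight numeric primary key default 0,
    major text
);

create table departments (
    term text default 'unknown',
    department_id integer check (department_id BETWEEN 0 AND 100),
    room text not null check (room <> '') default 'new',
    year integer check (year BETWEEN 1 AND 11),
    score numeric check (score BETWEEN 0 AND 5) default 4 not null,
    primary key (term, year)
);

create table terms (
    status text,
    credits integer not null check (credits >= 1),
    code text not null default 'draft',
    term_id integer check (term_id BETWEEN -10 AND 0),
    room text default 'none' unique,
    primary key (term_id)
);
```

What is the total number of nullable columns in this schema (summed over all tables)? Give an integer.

6

courses: 3 nullable (level, building, major — PK (weight) and explicit NOT NULL columns excluded).
departments: 1 nullable (department_id — PK (term, year) and explicit NOT NULL columns excluded).
terms: 2 nullable (status, room — PK (term_id) and explicit NOT NULL columns excluded).
Total: 3 + 1 + 2 = 6.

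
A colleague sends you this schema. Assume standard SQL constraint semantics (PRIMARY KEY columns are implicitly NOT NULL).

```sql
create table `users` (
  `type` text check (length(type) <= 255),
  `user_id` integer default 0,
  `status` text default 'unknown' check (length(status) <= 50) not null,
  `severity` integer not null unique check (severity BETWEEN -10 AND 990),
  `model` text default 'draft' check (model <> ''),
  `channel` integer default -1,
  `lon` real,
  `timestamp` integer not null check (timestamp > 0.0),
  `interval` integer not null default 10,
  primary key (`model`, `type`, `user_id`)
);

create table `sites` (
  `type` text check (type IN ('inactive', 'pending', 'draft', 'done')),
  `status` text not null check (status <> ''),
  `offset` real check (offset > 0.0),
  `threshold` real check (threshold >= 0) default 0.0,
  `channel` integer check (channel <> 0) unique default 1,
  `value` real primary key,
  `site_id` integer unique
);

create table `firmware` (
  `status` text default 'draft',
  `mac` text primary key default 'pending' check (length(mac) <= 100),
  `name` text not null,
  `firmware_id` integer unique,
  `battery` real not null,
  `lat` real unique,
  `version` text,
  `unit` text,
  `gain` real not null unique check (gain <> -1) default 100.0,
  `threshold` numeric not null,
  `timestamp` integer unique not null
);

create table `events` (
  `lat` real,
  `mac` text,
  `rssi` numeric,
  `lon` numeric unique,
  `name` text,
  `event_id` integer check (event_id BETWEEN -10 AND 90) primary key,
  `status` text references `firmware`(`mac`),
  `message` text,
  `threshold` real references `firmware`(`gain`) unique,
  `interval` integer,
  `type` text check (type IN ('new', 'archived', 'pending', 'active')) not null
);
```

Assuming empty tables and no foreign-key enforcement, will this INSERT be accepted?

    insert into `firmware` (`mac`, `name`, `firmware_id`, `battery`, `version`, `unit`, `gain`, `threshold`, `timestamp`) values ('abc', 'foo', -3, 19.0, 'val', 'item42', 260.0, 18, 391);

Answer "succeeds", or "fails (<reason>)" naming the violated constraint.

NOT NULL columns: battery is supplied; gain is supplied; mac is supplied; name is supplied; threshold is supplied; timestamp is supplied.
CHECK constraints: 'abc' satisfies (length(mac) <= 100); 260.0 satisfies (gain <> -1).
No constraint is violated.

succeeds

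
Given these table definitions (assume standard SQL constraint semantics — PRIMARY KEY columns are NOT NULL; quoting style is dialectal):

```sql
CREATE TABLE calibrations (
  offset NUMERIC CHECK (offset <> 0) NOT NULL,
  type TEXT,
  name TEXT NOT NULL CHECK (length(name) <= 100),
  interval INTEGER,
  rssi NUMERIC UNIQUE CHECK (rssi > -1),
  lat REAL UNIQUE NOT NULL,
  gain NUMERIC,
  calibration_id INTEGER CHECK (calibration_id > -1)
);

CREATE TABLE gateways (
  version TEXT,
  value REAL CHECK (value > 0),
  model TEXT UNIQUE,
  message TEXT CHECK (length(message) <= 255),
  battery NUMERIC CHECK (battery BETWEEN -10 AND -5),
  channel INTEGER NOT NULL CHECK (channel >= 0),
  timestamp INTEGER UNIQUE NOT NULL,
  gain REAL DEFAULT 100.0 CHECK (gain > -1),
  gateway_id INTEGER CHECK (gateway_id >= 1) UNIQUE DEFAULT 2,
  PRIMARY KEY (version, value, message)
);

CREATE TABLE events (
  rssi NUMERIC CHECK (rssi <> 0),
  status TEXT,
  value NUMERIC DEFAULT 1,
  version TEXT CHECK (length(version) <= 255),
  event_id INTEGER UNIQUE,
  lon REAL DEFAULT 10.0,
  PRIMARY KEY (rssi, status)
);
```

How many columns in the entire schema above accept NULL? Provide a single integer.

calibrations: 5 nullable (type, interval, rssi, gain, calibration_id — PK none and explicit NOT NULL columns excluded).
gateways: 4 nullable (model, battery, gain, gateway_id — PK (version, value, message) and explicit NOT NULL columns excluded).
events: 4 nullable (value, version, event_id, lon — PK (rssi, status) and explicit NOT NULL columns excluded).
Total: 5 + 4 + 4 = 13.

13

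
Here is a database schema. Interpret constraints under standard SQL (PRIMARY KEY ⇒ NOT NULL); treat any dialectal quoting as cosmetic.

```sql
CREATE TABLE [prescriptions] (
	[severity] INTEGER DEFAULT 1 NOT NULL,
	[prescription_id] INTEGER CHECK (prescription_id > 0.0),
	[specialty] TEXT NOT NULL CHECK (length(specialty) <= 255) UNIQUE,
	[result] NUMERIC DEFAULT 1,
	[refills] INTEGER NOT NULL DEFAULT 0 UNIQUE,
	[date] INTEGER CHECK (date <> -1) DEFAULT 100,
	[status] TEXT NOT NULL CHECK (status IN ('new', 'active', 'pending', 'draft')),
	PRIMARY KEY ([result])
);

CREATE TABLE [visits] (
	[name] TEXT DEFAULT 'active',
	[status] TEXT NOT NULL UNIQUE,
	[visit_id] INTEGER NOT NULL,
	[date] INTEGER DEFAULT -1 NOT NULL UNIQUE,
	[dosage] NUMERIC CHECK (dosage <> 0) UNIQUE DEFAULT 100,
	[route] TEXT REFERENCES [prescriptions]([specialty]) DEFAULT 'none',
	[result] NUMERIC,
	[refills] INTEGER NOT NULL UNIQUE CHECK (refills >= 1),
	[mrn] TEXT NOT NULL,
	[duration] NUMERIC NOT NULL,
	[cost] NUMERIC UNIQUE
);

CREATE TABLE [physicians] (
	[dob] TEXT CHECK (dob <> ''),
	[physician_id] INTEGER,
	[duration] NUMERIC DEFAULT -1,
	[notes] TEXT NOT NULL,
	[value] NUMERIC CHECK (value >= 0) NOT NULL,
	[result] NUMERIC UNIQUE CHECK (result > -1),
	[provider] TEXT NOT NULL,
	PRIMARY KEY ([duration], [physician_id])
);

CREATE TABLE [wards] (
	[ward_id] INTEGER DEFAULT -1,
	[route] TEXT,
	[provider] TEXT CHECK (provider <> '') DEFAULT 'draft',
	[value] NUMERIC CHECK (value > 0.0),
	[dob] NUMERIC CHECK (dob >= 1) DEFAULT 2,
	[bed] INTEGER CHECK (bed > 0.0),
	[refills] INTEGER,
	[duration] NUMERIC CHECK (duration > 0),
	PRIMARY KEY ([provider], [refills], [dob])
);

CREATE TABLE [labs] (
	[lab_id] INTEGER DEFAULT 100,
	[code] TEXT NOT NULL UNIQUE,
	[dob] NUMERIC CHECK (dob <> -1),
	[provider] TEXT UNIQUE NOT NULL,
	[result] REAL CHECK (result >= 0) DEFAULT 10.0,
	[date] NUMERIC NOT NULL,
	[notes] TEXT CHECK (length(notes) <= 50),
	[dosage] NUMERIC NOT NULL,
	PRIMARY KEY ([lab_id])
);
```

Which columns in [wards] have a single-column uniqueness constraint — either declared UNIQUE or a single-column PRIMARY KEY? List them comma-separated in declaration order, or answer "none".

none

- ward_id: no UNIQUE or single-column PK constraint.
- route: no UNIQUE or single-column PK constraint.
- provider: part of a composite PRIMARY KEY — only the tuple is unique, not this column on its own.
- value: no UNIQUE or single-column PK constraint.
- dob: part of a composite PRIMARY KEY — only the tuple is unique, not this column on its own.
- bed: no UNIQUE or single-column PK constraint.
- refills: part of a composite PRIMARY KEY — only the tuple is unique, not this column on its own.
- duration: no UNIQUE or single-column PK constraint.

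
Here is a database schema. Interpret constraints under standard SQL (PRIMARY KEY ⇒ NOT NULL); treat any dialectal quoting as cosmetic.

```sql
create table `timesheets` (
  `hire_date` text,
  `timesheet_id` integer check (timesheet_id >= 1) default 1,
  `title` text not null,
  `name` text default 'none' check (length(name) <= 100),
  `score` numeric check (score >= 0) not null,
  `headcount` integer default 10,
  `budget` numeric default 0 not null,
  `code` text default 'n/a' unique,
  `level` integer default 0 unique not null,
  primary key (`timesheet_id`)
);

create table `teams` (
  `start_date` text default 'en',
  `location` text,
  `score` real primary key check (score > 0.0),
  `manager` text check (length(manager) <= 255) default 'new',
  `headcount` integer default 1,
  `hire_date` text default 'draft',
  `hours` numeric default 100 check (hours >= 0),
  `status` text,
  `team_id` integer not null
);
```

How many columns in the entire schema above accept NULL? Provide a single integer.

timesheets: 4 nullable (hire_date, name, headcount, code — PK (timesheet_id) and explicit NOT NULL columns excluded).
teams: 7 nullable (start_date, location, manager, headcount, hire_date, hours, status — PK (score) and explicit NOT NULL columns excluded).
Total: 4 + 7 = 11.

11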